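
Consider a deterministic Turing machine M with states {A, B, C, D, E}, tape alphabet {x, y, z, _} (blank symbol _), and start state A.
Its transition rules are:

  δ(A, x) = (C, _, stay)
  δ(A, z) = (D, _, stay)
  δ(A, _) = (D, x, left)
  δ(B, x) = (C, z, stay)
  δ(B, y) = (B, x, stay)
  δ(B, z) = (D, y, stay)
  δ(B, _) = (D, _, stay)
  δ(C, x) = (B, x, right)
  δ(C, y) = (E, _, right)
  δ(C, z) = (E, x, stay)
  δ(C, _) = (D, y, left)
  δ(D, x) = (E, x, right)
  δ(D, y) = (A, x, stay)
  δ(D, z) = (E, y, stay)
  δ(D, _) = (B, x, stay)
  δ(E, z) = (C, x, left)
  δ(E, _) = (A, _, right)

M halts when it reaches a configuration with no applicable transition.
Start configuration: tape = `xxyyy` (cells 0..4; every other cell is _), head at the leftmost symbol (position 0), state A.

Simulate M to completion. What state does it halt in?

A | _[x]xyyy   read x → write _, move stay, go to C
C | _[_]xyyy   read _ → write y, move left, go to D
D | [_]yxyyy   read _ → write x, move stay, go to B
B | [x]yxyyy   read x → write z, move stay, go to C
C | [z]yxyyy   read z → write x, move stay, go to E
E | [x]yxyyy
No transition is defined for (E, x); M halts in state E.

E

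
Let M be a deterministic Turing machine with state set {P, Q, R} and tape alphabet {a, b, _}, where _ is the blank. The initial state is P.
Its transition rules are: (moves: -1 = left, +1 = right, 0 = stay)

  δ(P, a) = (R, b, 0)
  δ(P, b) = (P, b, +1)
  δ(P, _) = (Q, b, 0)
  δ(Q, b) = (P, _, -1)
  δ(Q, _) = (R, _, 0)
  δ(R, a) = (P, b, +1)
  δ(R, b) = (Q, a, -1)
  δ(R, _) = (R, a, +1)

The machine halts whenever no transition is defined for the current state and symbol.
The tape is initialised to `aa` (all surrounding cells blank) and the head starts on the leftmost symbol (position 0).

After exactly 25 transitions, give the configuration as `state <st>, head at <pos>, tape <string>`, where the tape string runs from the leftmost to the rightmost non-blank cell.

state P, head at 0, tape ab_a

P | __[a]a   read a → write b, move 0, go to R
R | __[b]a   read b → write a, move -1, go to Q
Q | _[_]aa   read _ → write _, move 0, go to R
R | _[_]aa   read _ → write a, move +1, go to R
R | _a[a]a   read a → write b, move +1, go to P
P | _ab[a]   read a → write b, move 0, go to R
R | _ab[b]   read b → write a, move -1, go to Q
Q | _a[b]a   read b → write _, move -1, go to P
P | _[a]_a   read a → write b, move 0, go to R
R | _[b]_a   read b → write a, move -1, go to Q
Q | [_]a_a   read _ → write _, move 0, go to R
R | [_]a_a   read _ → write a, move +1, go to R
R | a[a]_a   read a → write b, move +1, go to P
P | ab[_]a   read _ → write b, move 0, go to Q
Q | ab[b]a   read b → write _, move -1, go to P
P | a[b]_a   read b → write b, move +1, go to P
P | ab[_]a   read _ → write b, move 0, go to Q
Q | ab[b]a   read b → write _, move -1, go to P
P | a[b]_a   read b → write b, move +1, go to P
P | ab[_]a   read _ → write b, move 0, go to Q
Q | ab[b]a   read b → write _, move -1, go to P
P | a[b]_a   read b → write b, move +1, go to P
P | ab[_]a   read _ → write b, move 0, go to Q
Q | ab[b]a   read b → write _, move -1, go to P
P | a[b]_a   read b → write b, move +1, go to P
P | ab[_]a
After 25 steps: state P, head at 0, tape ab_a.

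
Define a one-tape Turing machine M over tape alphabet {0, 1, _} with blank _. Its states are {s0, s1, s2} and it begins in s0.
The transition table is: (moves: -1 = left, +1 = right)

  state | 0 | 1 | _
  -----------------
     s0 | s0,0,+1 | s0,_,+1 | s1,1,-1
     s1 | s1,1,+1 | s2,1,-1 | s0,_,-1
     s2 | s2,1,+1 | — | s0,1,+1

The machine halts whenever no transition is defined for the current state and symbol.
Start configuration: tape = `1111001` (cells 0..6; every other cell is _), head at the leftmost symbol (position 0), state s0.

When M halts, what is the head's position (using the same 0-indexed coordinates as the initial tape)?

5

state=s0 head=0 tape=[1]111001_   (s0,1)→(s0,_,+1)
state=s0 head=1 tape=_[1]11001_   (s0,1)→(s0,_,+1)
state=s0 head=2 tape=__[1]1001_   (s0,1)→(s0,_,+1)
state=s0 head=3 tape=___[1]001_   (s0,1)→(s0,_,+1)
state=s0 head=4 tape=____[0]01_   (s0,0)→(s0,0,+1)
state=s0 head=5 tape=____0[0]1_   (s0,0)→(s0,0,+1)
state=s0 head=6 tape=____00[1]_   (s0,1)→(s0,_,+1)
state=s0 head=7 tape=____00_[_]   (s0,_)→(s1,1,-1)
state=s1 head=6 tape=____00[_]1   (s1,_)→(s0,_,-1)
state=s0 head=5 tape=____0[0]_1   (s0,0)→(s0,0,+1)
state=s0 head=6 tape=____00[_]1   (s0,_)→(s1,1,-1)
state=s1 head=5 tape=____0[0]11   (s1,0)→(s1,1,+1)
state=s1 head=6 tape=____01[1]1   (s1,1)→(s2,1,-1)
state=s2 head=5 tape=____0[1]11
At halt the head is at cell 5.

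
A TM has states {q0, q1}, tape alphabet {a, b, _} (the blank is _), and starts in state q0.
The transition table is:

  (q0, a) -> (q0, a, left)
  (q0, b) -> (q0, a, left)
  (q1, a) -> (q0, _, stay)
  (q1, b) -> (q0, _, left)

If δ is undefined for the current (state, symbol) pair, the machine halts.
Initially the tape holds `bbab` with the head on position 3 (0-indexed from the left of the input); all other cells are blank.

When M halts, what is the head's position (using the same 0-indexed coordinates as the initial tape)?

-1

state=q0 head=3 tape=_bba[b]   (q0,b)→(q0,a,left)
state=q0 head=2 tape=_bb[a]a   (q0,a)→(q0,a,left)
state=q0 head=1 tape=_b[b]aa   (q0,b)→(q0,a,left)
state=q0 head=0 tape=_[b]aaa   (q0,b)→(q0,a,left)
state=q0 head=-1 tape=[_]aaaa
At halt the head is at cell -1.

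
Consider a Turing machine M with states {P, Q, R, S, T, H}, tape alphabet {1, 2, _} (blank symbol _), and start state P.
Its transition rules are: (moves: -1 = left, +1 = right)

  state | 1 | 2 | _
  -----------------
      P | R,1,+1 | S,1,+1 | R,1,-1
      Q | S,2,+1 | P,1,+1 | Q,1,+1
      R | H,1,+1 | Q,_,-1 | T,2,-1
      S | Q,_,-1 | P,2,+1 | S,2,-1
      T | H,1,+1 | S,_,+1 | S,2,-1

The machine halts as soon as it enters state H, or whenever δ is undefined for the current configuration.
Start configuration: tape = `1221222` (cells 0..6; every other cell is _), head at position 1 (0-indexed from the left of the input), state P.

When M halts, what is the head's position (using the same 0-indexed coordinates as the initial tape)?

state=P head=1 tape=1[2]21222_   (P,2)→(S,1,+1)
state=S head=2 tape=11[2]1222_   (S,2)→(P,2,+1)
state=P head=3 tape=112[1]222_   (P,1)→(R,1,+1)
state=R head=4 tape=1121[2]22_   (R,2)→(Q,_,-1)
state=Q head=3 tape=112[1]_22_   (Q,1)→(S,2,+1)
state=S head=4 tape=1122[_]22_   (S,_)→(S,2,-1)
state=S head=3 tape=112[2]222_   (S,2)→(P,2,+1)
state=P head=4 tape=1122[2]22_   (P,2)→(S,1,+1)
state=S head=5 tape=11221[2]2_   (S,2)→(P,2,+1)
state=P head=6 tape=112212[2]_   (P,2)→(S,1,+1)
state=S head=7 tape=1122121[_]   (S,_)→(S,2,-1)
state=S head=6 tape=112212[1]2   (S,1)→(Q,_,-1)
state=Q head=5 tape=11221[2]_2   (Q,2)→(P,1,+1)
state=P head=6 tape=112211[_]2   (P,_)→(R,1,-1)
state=R head=5 tape=11221[1]12   (R,1)→(H,1,+1)
state=H head=6 tape=112211[1]2
At halt the head is at cell 6.

6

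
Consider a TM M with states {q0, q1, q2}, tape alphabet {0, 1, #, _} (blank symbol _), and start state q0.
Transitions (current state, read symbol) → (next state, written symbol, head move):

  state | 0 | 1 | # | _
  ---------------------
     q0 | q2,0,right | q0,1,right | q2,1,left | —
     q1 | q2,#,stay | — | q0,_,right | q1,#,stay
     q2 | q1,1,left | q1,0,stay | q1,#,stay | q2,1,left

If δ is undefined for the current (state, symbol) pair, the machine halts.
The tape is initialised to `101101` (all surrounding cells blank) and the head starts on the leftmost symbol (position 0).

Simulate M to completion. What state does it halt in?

state=q0 head=0 tape=[1]01101_   (q0,1)→(q0,1,right)
state=q0 head=1 tape=1[0]1101_   (q0,0)→(q2,0,right)
state=q2 head=2 tape=10[1]101_   (q2,1)→(q1,0,stay)
state=q1 head=2 tape=10[0]101_   (q1,0)→(q2,#,stay)
state=q2 head=2 tape=10[#]101_   (q2,#)→(q1,#,stay)
state=q1 head=2 tape=10[#]101_   (q1,#)→(q0,_,right)
state=q0 head=3 tape=10_[1]01_   (q0,1)→(q0,1,right)
state=q0 head=4 tape=10_1[0]1_   (q0,0)→(q2,0,right)
state=q2 head=5 tape=10_10[1]_   (q2,1)→(q1,0,stay)
state=q1 head=5 tape=10_10[0]_   (q1,0)→(q2,#,stay)
state=q2 head=5 tape=10_10[#]_   (q2,#)→(q1,#,stay)
state=q1 head=5 tape=10_10[#]_   (q1,#)→(q0,_,right)
state=q0 head=6 tape=10_10_[_]
No transition is defined for (q0, _); M halts in state q0.

q0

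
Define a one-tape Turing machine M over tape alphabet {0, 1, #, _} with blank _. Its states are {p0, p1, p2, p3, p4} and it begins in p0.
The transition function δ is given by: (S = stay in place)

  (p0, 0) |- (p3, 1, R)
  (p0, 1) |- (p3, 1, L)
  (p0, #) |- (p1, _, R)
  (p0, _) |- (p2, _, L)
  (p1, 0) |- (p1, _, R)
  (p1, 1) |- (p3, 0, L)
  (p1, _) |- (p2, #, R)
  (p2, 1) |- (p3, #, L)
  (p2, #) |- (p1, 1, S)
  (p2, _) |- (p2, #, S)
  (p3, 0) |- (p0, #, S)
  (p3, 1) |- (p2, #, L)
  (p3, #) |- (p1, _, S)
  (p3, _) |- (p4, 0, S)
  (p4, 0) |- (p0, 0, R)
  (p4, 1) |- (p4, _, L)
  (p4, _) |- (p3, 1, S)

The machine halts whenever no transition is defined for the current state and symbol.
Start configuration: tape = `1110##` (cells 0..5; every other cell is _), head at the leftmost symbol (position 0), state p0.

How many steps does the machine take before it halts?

p0 | _[1]110##   read 1 → write 1, move L, go to p3
p3 | [_]1110##   read _ → write 0, move S, go to p4
p4 | [0]1110##   read 0 → write 0, move R, go to p0
p0 | 0[1]110##   read 1 → write 1, move L, go to p3
p3 | [0]1110##   read 0 → write #, move S, go to p0
p0 | [#]1110##   read # → write _, move R, go to p1
p1 | _[1]110##   read 1 → write 0, move L, go to p3
p3 | [_]0110##   read _ → write 0, move S, go to p4
p4 | [0]0110##   read 0 → write 0, move R, go to p0
p0 | 0[0]110##   read 0 → write 1, move R, go to p3
p3 | 01[1]10##   read 1 → write #, move L, go to p2
p2 | 0[1]#10##   read 1 → write #, move L, go to p3
p3 | [0]##10##   read 0 → write #, move S, go to p0
p0 | [#]##10##   read # → write _, move R, go to p1
p1 | _[#]#10##
M halts after 14 transitions.

14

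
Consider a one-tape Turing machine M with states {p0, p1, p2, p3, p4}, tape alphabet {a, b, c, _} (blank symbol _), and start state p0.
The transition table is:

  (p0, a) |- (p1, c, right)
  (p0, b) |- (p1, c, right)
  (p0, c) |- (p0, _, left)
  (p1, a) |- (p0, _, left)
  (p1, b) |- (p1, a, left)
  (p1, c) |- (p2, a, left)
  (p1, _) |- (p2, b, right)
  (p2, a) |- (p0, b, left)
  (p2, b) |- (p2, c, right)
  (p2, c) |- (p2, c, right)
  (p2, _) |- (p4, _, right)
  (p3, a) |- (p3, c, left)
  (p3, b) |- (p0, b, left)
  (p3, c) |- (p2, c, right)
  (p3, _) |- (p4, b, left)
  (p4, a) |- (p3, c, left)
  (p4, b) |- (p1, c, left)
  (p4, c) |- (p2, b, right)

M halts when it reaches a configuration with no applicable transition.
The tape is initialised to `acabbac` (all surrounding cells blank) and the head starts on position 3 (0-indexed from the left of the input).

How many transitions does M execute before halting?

p0 | aca[b]bac__   read b → write c, move right, go to p1
p1 | acac[b]ac__   read b → write a, move left, go to p1
p1 | aca[c]aac__   read c → write a, move left, go to p2
p2 | ac[a]aaac__   read a → write b, move left, go to p0
p0 | a[c]baaac__   read c → write _, move left, go to p0
p0 | [a]_baaac__   read a → write c, move right, go to p1
p1 | c[_]baaac__   read _ → write b, move right, go to p2
p2 | cb[b]aaac__   read b → write c, move right, go to p2
p2 | cbc[a]aac__   read a → write b, move left, go to p0
p0 | cb[c]baac__   read c → write _, move left, go to p0
p0 | c[b]_baac__   read b → write c, move right, go to p1
p1 | cc[_]baac__   read _ → write b, move right, go to p2
p2 | ccb[b]aac__   read b → write c, move right, go to p2
p2 | ccbc[a]ac__   read a → write b, move left, go to p0
p0 | ccb[c]bac__   read c → write _, move left, go to p0
p0 | cc[b]_bac__   read b → write c, move right, go to p1
p1 | ccc[_]bac__   read _ → write b, move right, go to p2
p2 | cccb[b]ac__   read b → write c, move right, go to p2
p2 | cccbc[a]c__   read a → write b, move left, go to p0
p0 | cccb[c]bc__   read c → write _, move left, go to p0
p0 | ccc[b]_bc__   read b → write c, move right, go to p1
p1 | cccc[_]bc__   read _ → write b, move right, go to p2
p2 | ccccb[b]c__   read b → write c, move right, go to p2
p2 | ccccbc[c]__   read c → write c, move right, go to p2
p2 | ccccbcc[_]_   read _ → write _, move right, go to p4
p4 | ccccbcc_[_]
M halts after 25 transitions.

25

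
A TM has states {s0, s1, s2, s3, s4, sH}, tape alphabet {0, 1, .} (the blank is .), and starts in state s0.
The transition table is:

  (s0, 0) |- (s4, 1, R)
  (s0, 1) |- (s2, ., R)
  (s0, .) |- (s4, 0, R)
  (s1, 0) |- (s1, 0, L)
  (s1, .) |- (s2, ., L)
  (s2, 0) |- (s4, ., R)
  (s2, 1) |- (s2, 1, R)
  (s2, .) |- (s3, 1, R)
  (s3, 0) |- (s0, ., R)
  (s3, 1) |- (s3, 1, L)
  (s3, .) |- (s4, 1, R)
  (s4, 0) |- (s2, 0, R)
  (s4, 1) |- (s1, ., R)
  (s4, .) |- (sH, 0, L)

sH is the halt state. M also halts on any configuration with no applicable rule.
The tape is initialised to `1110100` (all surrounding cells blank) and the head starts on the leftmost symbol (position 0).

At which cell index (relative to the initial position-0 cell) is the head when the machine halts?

s0 | [1]110100.   read 1 → write ., move R, go to s2
s2 | .[1]10100.   read 1 → write 1, move R, go to s2
s2 | .1[1]0100.   read 1 → write 1, move R, go to s2
s2 | .11[0]100.   read 0 → write ., move R, go to s4
s4 | .11.[1]00.   read 1 → write ., move R, go to s1
s1 | .11..[0]0.   read 0 → write 0, move L, go to s1
s1 | .11.[.]00.   read . → write ., move L, go to s2
s2 | .11[.].00.   read . → write 1, move R, go to s3
s3 | .111[.]00.   read . → write 1, move R, go to s4
s4 | .1111[0]0.   read 0 → write 0, move R, go to s2
s2 | .11110[0].   read 0 → write ., move R, go to s4
s4 | .11110.[.]   read . → write 0, move L, go to sH
sH | .11110[.]0
At halt the head is at cell 6.

6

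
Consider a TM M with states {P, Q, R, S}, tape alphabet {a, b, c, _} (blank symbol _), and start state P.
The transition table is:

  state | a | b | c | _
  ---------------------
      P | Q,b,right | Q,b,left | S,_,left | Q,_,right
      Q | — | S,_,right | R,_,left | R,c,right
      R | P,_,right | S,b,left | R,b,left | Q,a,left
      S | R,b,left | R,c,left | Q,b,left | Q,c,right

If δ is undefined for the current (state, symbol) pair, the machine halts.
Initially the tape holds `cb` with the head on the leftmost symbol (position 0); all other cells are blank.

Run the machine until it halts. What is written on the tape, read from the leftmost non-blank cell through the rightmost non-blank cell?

P | _____[c]b_   read c → write _, move left, go to S
S | ____[_]_b_   read _ → write c, move right, go to Q
Q | ____c[_]b_   read _ → write c, move right, go to R
R | ____cc[b]_   read b → write b, move left, go to S
S | ____c[c]b_   read c → write b, move left, go to Q
Q | ____[c]bb_   read c → write _, move left, go to R
R | ___[_]_bb_   read _ → write a, move left, go to Q
Q | __[_]a_bb_   read _ → write c, move right, go to R
R | __c[a]_bb_   read a → write _, move right, go to P
P | __c_[_]bb_   read _ → write _, move right, go to Q
Q | __c__[b]b_   read b → write _, move right, go to S
S | __c___[b]_   read b → write c, move left, go to R
R | __c__[_]c_   read _ → write a, move left, go to Q
Q | __c_[_]ac_   read _ → write c, move right, go to R
R | __c_c[a]c_   read a → write _, move right, go to P
P | __c_c_[c]_   read c → write _, move left, go to S
S | __c_c[_]__   read _ → write c, move right, go to Q
Q | __c_cc[_]_   read _ → write c, move right, go to R
R | __c_ccc[_]   read _ → write a, move left, go to Q
Q | __c_cc[c]a   read c → write _, move left, go to R
R | __c_c[c]_a   read c → write b, move left, go to R
R | __c_[c]b_a   read c → write b, move left, go to R
R | __c[_]bb_a   read _ → write a, move left, go to Q
Q | __[c]abb_a   read c → write _, move left, go to R
R | _[_]_abb_a   read _ → write a, move left, go to Q
Q | [_]a_abb_a   read _ → write c, move right, go to R
R | c[a]_abb_a   read a → write _, move right, go to P
P | c_[_]abb_a   read _ → write _, move right, go to Q
Q | c__[a]bb_a
The non-blank tape span at halt is c__abb_a.

c__abb_a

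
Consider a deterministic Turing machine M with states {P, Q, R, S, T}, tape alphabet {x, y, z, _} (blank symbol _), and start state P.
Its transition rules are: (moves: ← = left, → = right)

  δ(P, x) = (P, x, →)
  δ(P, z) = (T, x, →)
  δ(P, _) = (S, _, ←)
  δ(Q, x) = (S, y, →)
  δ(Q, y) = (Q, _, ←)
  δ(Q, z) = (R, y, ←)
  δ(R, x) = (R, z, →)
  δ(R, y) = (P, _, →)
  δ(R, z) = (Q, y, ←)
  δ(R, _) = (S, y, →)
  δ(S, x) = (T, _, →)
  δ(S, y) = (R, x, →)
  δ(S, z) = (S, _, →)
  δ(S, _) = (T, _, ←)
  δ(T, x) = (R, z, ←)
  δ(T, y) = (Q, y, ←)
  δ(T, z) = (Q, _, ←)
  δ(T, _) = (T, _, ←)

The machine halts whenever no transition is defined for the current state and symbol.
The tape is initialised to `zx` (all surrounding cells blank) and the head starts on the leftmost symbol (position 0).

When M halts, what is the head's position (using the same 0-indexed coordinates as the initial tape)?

P | __[z]x_   read z → write x, move →, go to T
T | __x[x]_   read x → write z, move ←, go to R
R | __[x]z_   read x → write z, move →, go to R
R | __z[z]_   read z → write y, move ←, go to Q
Q | __[z]y_   read z → write y, move ←, go to R
R | _[_]yy_   read _ → write y, move →, go to S
S | _y[y]y_   read y → write x, move →, go to R
R | _yx[y]_   read y → write _, move →, go to P
P | _yx_[_]   read _ → write _, move ←, go to S
S | _yx[_]_   read _ → write _, move ←, go to T
T | _y[x]__   read x → write z, move ←, go to R
R | _[y]z__   read y → write _, move →, go to P
P | __[z]__   read z → write x, move →, go to T
T | __x[_]_   read _ → write _, move ←, go to T
T | __[x]__   read x → write z, move ←, go to R
R | _[_]z__   read _ → write y, move →, go to S
S | _y[z]__   read z → write _, move →, go to S
S | _y_[_]_   read _ → write _, move ←, go to T
T | _y[_]__   read _ → write _, move ←, go to T
T | _[y]___   read y → write y, move ←, go to Q
Q | [_]y___
At halt the head is at cell -2.

-2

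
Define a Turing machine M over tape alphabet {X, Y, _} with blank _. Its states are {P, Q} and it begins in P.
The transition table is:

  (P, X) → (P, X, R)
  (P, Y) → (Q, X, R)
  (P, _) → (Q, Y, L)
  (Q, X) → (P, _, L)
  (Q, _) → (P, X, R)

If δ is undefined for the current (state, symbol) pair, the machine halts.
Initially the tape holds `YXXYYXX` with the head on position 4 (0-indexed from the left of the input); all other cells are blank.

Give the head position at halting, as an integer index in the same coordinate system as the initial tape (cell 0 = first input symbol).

state=P head=4 tape=YXXY[Y]XX   (P,Y)→(Q,X,R)
state=Q head=5 tape=YXXYX[X]X   (Q,X)→(P,_,L)
state=P head=4 tape=YXXY[X]_X   (P,X)→(P,X,R)
state=P head=5 tape=YXXYX[_]X   (P,_)→(Q,Y,L)
state=Q head=4 tape=YXXY[X]YX   (Q,X)→(P,_,L)
state=P head=3 tape=YXX[Y]_YX   (P,Y)→(Q,X,R)
state=Q head=4 tape=YXXX[_]YX   (Q,_)→(P,X,R)
state=P head=5 tape=YXXXX[Y]X   (P,Y)→(Q,X,R)
state=Q head=6 tape=YXXXXX[X]   (Q,X)→(P,_,L)
state=P head=5 tape=YXXXX[X]_   (P,X)→(P,X,R)
state=P head=6 tape=YXXXXX[_]   (P,_)→(Q,Y,L)
state=Q head=5 tape=YXXXX[X]Y   (Q,X)→(P,_,L)
state=P head=4 tape=YXXX[X]_Y   (P,X)→(P,X,R)
state=P head=5 tape=YXXXX[_]Y   (P,_)→(Q,Y,L)
state=Q head=4 tape=YXXX[X]YY   (Q,X)→(P,_,L)
state=P head=3 tape=YXX[X]_YY   (P,X)→(P,X,R)
state=P head=4 tape=YXXX[_]YY   (P,_)→(Q,Y,L)
state=Q head=3 tape=YXX[X]YYY   (Q,X)→(P,_,L)
state=P head=2 tape=YX[X]_YYY   (P,X)→(P,X,R)
state=P head=3 tape=YXX[_]YYY   (P,_)→(Q,Y,L)
state=Q head=2 tape=YX[X]YYYY   (Q,X)→(P,_,L)
state=P head=1 tape=Y[X]_YYYY   (P,X)→(P,X,R)
state=P head=2 tape=YX[_]YYYY   (P,_)→(Q,Y,L)
state=Q head=1 tape=Y[X]YYYYY   (Q,X)→(P,_,L)
state=P head=0 tape=[Y]_YYYYY   (P,Y)→(Q,X,R)
state=Q head=1 tape=X[_]YYYYY   (Q,_)→(P,X,R)
state=P head=2 tape=XX[Y]YYYY   (P,Y)→(Q,X,R)
state=Q head=3 tape=XXX[Y]YYY
At halt the head is at cell 3.

3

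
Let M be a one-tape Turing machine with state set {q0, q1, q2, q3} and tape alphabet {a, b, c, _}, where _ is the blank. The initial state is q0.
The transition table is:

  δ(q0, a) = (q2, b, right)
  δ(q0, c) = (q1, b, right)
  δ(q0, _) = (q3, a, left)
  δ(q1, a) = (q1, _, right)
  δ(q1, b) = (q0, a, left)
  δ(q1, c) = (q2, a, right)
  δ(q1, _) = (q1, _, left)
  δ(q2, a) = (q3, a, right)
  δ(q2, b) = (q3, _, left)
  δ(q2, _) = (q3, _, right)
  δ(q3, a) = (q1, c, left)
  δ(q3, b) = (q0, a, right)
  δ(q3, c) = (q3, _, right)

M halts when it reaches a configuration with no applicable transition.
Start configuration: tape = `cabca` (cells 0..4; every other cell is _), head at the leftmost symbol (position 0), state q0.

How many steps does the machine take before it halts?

q0 | [c]abca   read c → write b, move right, go to q1
q1 | b[a]bca   read a → write _, move right, go to q1
q1 | b_[b]ca   read b → write a, move left, go to q0
q0 | b[_]aca   read _ → write a, move left, go to q3
q3 | [b]aaca   read b → write a, move right, go to q0
q0 | a[a]aca   read a → write b, move right, go to q2
q2 | ab[a]ca   read a → write a, move right, go to q3
q3 | aba[c]a   read c → write _, move right, go to q3
q3 | aba_[a]   read a → write c, move left, go to q1
q1 | aba[_]c   read _ → write _, move left, go to q1
q1 | ab[a]_c   read a → write _, move right, go to q1
q1 | ab_[_]c   read _ → write _, move left, go to q1
q1 | ab[_]_c   read _ → write _, move left, go to q1
q1 | a[b]__c   read b → write a, move left, go to q0
q0 | [a]a__c   read a → write b, move right, go to q2
q2 | b[a]__c   read a → write a, move right, go to q3
q3 | ba[_]_c
M halts after 16 transitions.

16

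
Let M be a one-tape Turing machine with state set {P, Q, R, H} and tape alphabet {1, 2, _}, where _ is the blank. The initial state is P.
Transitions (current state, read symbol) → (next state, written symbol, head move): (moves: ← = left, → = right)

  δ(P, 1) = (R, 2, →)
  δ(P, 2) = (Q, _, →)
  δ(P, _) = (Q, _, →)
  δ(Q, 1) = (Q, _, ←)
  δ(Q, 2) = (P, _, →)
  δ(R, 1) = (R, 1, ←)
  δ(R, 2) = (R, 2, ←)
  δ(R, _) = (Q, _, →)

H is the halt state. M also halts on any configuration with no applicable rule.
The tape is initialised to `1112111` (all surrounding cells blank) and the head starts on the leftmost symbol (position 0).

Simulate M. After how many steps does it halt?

17

P | _[1]112111   read 1 → write 2, move →, go to R
R | _2[1]12111   read 1 → write 1, move ←, go to R
R | _[2]112111   read 2 → write 2, move ←, go to R
R | [_]2112111   read _ → write _, move →, go to Q
Q | _[2]112111   read 2 → write _, move →, go to P
P | __[1]12111   read 1 → write 2, move →, go to R
R | __2[1]2111   read 1 → write 1, move ←, go to R
R | __[2]12111   read 2 → write 2, move ←, go to R
R | _[_]212111   read _ → write _, move →, go to Q
Q | __[2]12111   read 2 → write _, move →, go to P
P | ___[1]2111   read 1 → write 2, move →, go to R
R | ___2[2]111   read 2 → write 2, move ←, go to R
R | ___[2]2111   read 2 → write 2, move ←, go to R
R | __[_]22111   read _ → write _, move →, go to Q
Q | ___[2]2111   read 2 → write _, move →, go to P
P | ____[2]111   read 2 → write _, move →, go to Q
Q | _____[1]11   read 1 → write _, move ←, go to Q
Q | ____[_]_11
M halts after 17 transitions.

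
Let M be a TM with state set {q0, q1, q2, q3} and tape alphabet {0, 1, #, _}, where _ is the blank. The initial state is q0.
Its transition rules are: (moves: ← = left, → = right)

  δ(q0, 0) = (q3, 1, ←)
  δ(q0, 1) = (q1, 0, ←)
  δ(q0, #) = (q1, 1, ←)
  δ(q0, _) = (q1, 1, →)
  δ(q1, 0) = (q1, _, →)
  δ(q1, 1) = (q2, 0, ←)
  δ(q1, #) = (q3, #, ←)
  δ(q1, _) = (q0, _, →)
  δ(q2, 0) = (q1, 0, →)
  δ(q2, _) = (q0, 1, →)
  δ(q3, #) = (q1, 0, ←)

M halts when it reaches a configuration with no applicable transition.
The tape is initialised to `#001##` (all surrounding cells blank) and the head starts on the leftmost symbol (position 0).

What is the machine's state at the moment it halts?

q0 | _[#]001##   read # → write 1, move ←, go to q1
q1 | [_]1001##   read _ → write _, move →, go to q0
q0 | _[1]001##   read 1 → write 0, move ←, go to q1
q1 | [_]0001##   read _ → write _, move →, go to q0
q0 | _[0]001##   read 0 → write 1, move ←, go to q3
q3 | [_]1001##
No transition is defined for (q3, _); M halts in state q3.

q3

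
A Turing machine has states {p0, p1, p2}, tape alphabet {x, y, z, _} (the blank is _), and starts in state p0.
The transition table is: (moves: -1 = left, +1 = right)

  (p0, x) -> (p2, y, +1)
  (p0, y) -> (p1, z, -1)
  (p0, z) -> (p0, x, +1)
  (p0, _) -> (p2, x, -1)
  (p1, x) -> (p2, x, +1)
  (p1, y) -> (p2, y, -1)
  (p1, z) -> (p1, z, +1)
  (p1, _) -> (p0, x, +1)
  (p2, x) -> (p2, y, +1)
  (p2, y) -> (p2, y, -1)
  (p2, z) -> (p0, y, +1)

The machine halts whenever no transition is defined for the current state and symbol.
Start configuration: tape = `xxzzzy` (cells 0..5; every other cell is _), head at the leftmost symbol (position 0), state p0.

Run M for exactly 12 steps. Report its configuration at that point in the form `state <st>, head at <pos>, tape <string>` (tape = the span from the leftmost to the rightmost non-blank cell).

p0 | [x]xzzzy_   read x → write y, move +1, go to p2
p2 | y[x]zzzy_   read x → write y, move +1, go to p2
p2 | yy[z]zzy_   read z → write y, move +1, go to p0
p0 | yyy[z]zy_   read z → write x, move +1, go to p0
p0 | yyyx[z]y_   read z → write x, move +1, go to p0
p0 | yyyxx[y]_   read y → write z, move -1, go to p1
p1 | yyyx[x]z_   read x → write x, move +1, go to p2
p2 | yyyxx[z]_   read z → write y, move +1, go to p0
p0 | yyyxxy[_]   read _ → write x, move -1, go to p2
p2 | yyyxx[y]x   read y → write y, move -1, go to p2
p2 | yyyx[x]yx   read x → write y, move +1, go to p2
p2 | yyyxy[y]x   read y → write y, move -1, go to p2
p2 | yyyx[y]yx
After 12 steps: state p2, head at 4, tape yyyxyyx.

state p2, head at 4, tape yyyxyyx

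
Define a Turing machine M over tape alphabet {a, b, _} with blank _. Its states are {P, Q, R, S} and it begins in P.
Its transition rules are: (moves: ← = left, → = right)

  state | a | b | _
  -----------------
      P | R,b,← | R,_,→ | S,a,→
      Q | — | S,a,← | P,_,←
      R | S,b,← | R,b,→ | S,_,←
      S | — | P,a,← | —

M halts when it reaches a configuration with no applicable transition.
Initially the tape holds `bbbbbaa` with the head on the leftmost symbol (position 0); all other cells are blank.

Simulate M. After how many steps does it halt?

state=P head=0 tape=[b]bbbbaa   (P,b)→(R,_,→)
state=R head=1 tape=_[b]bbbaa   (R,b)→(R,b,→)
state=R head=2 tape=_b[b]bbaa   (R,b)→(R,b,→)
state=R head=3 tape=_bb[b]baa   (R,b)→(R,b,→)
state=R head=4 tape=_bbb[b]aa   (R,b)→(R,b,→)
state=R head=5 tape=_bbbb[a]a   (R,a)→(S,b,←)
state=S head=4 tape=_bbb[b]ba   (S,b)→(P,a,←)
state=P head=3 tape=_bb[b]aba   (P,b)→(R,_,→)
state=R head=4 tape=_bb_[a]ba   (R,a)→(S,b,←)
state=S head=3 tape=_bb[_]bba
M halts after 9 transitions.

9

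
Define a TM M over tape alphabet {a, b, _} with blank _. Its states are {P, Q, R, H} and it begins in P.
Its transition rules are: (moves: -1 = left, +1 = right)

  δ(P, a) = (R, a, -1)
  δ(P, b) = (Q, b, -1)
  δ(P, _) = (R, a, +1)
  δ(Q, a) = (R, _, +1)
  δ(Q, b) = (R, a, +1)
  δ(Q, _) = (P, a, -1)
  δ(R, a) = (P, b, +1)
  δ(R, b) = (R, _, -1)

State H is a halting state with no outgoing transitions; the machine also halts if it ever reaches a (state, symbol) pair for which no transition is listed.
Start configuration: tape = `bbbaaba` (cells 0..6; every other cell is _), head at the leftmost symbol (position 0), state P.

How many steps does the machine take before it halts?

P | __[b]bbaaba__   read b → write b, move -1, go to Q
Q | _[_]bbbaaba__   read _ → write a, move -1, go to P
P | [_]abbbaaba__   read _ → write a, move +1, go to R
R | a[a]bbbaaba__   read a → write b, move +1, go to P
P | ab[b]bbaaba__   read b → write b, move -1, go to Q
Q | a[b]bbbaaba__   read b → write a, move +1, go to R
R | aa[b]bbaaba__   read b → write _, move -1, go to R
R | a[a]_bbaaba__   read a → write b, move +1, go to P
P | ab[_]bbaaba__   read _ → write a, move +1, go to R
R | aba[b]baaba__   read b → write _, move -1, go to R
R | ab[a]_baaba__   read a → write b, move +1, go to P
P | abb[_]baaba__   read _ → write a, move +1, go to R
R | abba[b]aaba__   read b → write _, move -1, go to R
R | abb[a]_aaba__   read a → write b, move +1, go to P
P | abbb[_]aaba__   read _ → write a, move +1, go to R
R | abbba[a]aba__   read a → write b, move +1, go to P
P | abbbab[a]ba__   read a → write a, move -1, go to R
R | abbba[b]aba__   read b → write _, move -1, go to R
R | abbb[a]_aba__   read a → write b, move +1, go to P
P | abbbb[_]aba__   read _ → write a, move +1, go to R
R | abbbba[a]ba__   read a → write b, move +1, go to P
P | abbbbab[b]a__   read b → write b, move -1, go to Q
Q | abbbba[b]ba__   read b → write a, move +1, go to R
R | abbbbaa[b]a__   read b → write _, move -1, go to R
R | abbbba[a]_a__   read a → write b, move +1, go to P
P | abbbbab[_]a__   read _ → write a, move +1, go to R
R | abbbbaba[a]__   read a → write b, move +1, go to P
P | abbbbabab[_]_   read _ → write a, move +1, go to R
R | abbbbababa[_]
M halts after 28 transitions.

28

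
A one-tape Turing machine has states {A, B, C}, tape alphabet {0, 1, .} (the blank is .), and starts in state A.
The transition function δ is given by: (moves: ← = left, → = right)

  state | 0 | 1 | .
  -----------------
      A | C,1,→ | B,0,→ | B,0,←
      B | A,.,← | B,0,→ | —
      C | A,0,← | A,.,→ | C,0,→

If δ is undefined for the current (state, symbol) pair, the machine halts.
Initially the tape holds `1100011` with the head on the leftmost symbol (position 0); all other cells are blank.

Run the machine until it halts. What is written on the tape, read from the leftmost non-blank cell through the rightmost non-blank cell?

state=A head=0 tape=[1]100011.   (A,1)→(B,0,→)
state=B head=1 tape=0[1]00011.   (B,1)→(B,0,→)
state=B head=2 tape=00[0]0011.   (B,0)→(A,.,←)
state=A head=1 tape=0[0].0011.   (A,0)→(C,1,→)
state=C head=2 tape=01[.]0011.   (C,.)→(C,0,→)
state=C head=3 tape=010[0]011.   (C,0)→(A,0,←)
state=A head=2 tape=01[0]0011.   (A,0)→(C,1,→)
state=C head=3 tape=011[0]011.   (C,0)→(A,0,←)
state=A head=2 tape=01[1]0011.   (A,1)→(B,0,→)
state=B head=3 tape=010[0]011.   (B,0)→(A,.,←)
state=A head=2 tape=01[0].011.   (A,0)→(C,1,→)
state=C head=3 tape=011[.]011.   (C,.)→(C,0,→)
state=C head=4 tape=0110[0]11.   (C,0)→(A,0,←)
state=A head=3 tape=011[0]011.   (A,0)→(C,1,→)
state=C head=4 tape=0111[0]11.   (C,0)→(A,0,←)
state=A head=3 tape=011[1]011.   (A,1)→(B,0,→)
state=B head=4 tape=0110[0]11.   (B,0)→(A,.,←)
state=A head=3 tape=011[0].11.   (A,0)→(C,1,→)
state=C head=4 tape=0111[.]11.   (C,.)→(C,0,→)
state=C head=5 tape=01110[1]1.   (C,1)→(A,.,→)
state=A head=6 tape=01110.[1].   (A,1)→(B,0,→)
state=B head=7 tape=01110.0[.]
The non-blank tape span at halt is 01110.0.

01110.0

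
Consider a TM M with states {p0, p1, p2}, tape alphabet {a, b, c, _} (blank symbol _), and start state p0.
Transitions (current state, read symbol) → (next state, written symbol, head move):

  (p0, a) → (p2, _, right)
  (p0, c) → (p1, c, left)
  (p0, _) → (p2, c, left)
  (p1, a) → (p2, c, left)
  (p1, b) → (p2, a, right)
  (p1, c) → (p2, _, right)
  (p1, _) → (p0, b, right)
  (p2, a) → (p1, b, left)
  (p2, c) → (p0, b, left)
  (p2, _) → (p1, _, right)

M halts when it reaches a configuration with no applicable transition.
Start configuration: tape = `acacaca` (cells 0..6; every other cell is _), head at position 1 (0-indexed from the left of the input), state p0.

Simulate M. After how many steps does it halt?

8

state=p0 head=1 tape=_a[c]acaca   (p0,c)→(p1,c,left)
state=p1 head=0 tape=_[a]cacaca   (p1,a)→(p2,c,left)
state=p2 head=-1 tape=[_]ccacaca   (p2,_)→(p1,_,right)
state=p1 head=0 tape=_[c]cacaca   (p1,c)→(p2,_,right)
state=p2 head=1 tape=__[c]acaca   (p2,c)→(p0,b,left)
state=p0 head=0 tape=_[_]bacaca   (p0,_)→(p2,c,left)
state=p2 head=-1 tape=[_]cbacaca   (p2,_)→(p1,_,right)
state=p1 head=0 tape=_[c]bacaca   (p1,c)→(p2,_,right)
state=p2 head=1 tape=__[b]acaca
M halts after 8 transitions.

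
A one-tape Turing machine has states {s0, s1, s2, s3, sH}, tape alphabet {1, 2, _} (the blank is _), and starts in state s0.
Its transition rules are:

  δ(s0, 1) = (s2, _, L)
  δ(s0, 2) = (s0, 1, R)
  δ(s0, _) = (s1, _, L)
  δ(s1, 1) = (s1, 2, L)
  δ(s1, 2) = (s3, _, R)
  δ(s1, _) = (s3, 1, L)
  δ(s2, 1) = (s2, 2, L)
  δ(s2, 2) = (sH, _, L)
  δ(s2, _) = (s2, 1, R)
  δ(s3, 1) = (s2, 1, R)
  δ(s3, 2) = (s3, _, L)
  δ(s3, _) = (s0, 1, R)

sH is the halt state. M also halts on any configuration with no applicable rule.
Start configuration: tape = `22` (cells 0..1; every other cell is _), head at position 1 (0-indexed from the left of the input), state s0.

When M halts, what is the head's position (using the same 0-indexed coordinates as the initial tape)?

-3

state=s0 head=1 tape=___2[2]_   (s0,2)→(s0,1,R)
state=s0 head=2 tape=___21[_]   (s0,_)→(s1,_,L)
state=s1 head=1 tape=___2[1]_   (s1,1)→(s1,2,L)
state=s1 head=0 tape=___[2]2_   (s1,2)→(s3,_,R)
state=s3 head=1 tape=____[2]_   (s3,2)→(s3,_,L)
state=s3 head=0 tape=___[_]__   (s3,_)→(s0,1,R)
state=s0 head=1 tape=___1[_]_   (s0,_)→(s1,_,L)
state=s1 head=0 tape=___[1]__   (s1,1)→(s1,2,L)
state=s1 head=-1 tape=__[_]2__   (s1,_)→(s3,1,L)
state=s3 head=-2 tape=_[_]12__   (s3,_)→(s0,1,R)
state=s0 head=-1 tape=_1[1]2__   (s0,1)→(s2,_,L)
state=s2 head=-2 tape=_[1]_2__   (s2,1)→(s2,2,L)
state=s2 head=-3 tape=[_]2_2__   (s2,_)→(s2,1,R)
state=s2 head=-2 tape=1[2]_2__   (s2,2)→(sH,_,L)
state=sH head=-3 tape=[1]__2__
At halt the head is at cell -3.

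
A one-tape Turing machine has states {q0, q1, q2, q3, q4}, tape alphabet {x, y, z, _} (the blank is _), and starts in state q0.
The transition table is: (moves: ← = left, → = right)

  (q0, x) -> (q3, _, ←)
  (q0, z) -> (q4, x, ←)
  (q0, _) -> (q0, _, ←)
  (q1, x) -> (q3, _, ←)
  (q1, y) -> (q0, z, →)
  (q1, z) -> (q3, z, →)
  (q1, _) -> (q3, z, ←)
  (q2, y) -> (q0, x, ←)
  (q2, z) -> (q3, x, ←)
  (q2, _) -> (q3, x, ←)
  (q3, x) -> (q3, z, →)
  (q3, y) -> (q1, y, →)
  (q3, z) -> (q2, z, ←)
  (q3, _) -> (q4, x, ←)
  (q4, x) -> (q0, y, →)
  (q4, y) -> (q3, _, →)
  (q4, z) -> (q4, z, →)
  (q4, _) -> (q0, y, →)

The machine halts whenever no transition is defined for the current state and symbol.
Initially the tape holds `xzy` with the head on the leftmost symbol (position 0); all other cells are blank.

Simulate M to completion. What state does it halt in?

q0

q0 | __[x]zy___   read x → write _, move ←, go to q3
q3 | _[_]_zy___   read _ → write x, move ←, go to q4
q4 | [_]x_zy___   read _ → write y, move →, go to q0
q0 | y[x]_zy___   read x → write _, move ←, go to q3
q3 | [y]__zy___   read y → write y, move →, go to q1
q1 | y[_]_zy___   read _ → write z, move ←, go to q3
q3 | [y]z_zy___   read y → write y, move →, go to q1
q1 | y[z]_zy___   read z → write z, move →, go to q3
q3 | yz[_]zy___   read _ → write x, move ←, go to q4
q4 | y[z]xzy___   read z → write z, move →, go to q4
q4 | yz[x]zy___   read x → write y, move →, go to q0
q0 | yzy[z]y___   read z → write x, move ←, go to q4
q4 | yz[y]xy___   read y → write _, move →, go to q3
q3 | yz_[x]y___   read x → write z, move →, go to q3
q3 | yz_z[y]___   read y → write y, move →, go to q1
q1 | yz_zy[_]__   read _ → write z, move ←, go to q3
q3 | yz_z[y]z__   read y → write y, move →, go to q1
q1 | yz_zy[z]__   read z → write z, move →, go to q3
q3 | yz_zyz[_]_   read _ → write x, move ←, go to q4
q4 | yz_zy[z]x_   read z → write z, move →, go to q4
q4 | yz_zyz[x]_   read x → write y, move →, go to q0
q0 | yz_zyzy[_]   read _ → write _, move ←, go to q0
q0 | yz_zyz[y]_
No transition is defined for (q0, y); M halts in state q0.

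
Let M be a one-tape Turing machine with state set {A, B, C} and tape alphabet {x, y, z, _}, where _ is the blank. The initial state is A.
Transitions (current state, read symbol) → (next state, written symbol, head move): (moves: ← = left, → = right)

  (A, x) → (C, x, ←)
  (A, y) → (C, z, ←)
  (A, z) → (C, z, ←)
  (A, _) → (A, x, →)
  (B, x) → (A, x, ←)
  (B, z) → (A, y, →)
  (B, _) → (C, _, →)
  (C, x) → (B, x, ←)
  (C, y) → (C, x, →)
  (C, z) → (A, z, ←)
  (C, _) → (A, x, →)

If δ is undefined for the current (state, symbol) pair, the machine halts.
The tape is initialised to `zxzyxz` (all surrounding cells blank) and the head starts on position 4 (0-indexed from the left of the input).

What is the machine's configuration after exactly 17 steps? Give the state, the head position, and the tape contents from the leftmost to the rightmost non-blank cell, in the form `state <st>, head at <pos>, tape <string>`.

state C, head at -1, tape xxxzxxz

A | __zxzy[x]z   read x → write x, move ←, go to C
C | __zxz[y]xz   read y → write x, move →, go to C
C | __zxzx[x]z   read x → write x, move ←, go to B
B | __zxz[x]xz   read x → write x, move ←, go to A
A | __zx[z]xxz   read z → write z, move ←, go to C
C | __z[x]zxxz   read x → write x, move ←, go to B
B | __[z]xzxxz   read z → write y, move →, go to A
A | __y[x]zxxz   read x → write x, move ←, go to C
C | __[y]xzxxz   read y → write x, move →, go to C
C | __x[x]zxxz   read x → write x, move ←, go to B
B | __[x]xzxxz   read x → write x, move ←, go to A
A | _[_]xxzxxz   read _ → write x, move →, go to A
A | _x[x]xzxxz   read x → write x, move ←, go to C
C | _[x]xxzxxz   read x → write x, move ←, go to B
B | [_]xxxzxxz   read _ → write _, move →, go to C
C | _[x]xxzxxz   read x → write x, move ←, go to B
B | [_]xxxzxxz   read _ → write _, move →, go to C
C | _[x]xxzxxz
After 17 steps: state C, head at -1, tape xxxzxxz.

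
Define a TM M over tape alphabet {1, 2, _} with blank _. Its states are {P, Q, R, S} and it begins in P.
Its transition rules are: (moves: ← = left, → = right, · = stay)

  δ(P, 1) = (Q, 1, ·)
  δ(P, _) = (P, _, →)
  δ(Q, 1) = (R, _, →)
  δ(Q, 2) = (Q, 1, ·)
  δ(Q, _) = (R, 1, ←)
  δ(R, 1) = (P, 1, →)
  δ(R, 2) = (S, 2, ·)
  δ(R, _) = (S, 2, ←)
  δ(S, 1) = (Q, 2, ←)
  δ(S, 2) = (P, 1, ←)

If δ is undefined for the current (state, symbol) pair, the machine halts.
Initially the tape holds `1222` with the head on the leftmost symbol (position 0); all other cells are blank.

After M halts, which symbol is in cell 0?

state=P head=0 tape=[1]222_   (P,1)→(Q,1,·)
state=Q head=0 tape=[1]222_   (Q,1)→(R,_,→)
state=R head=1 tape=_[2]22_   (R,2)→(S,2,·)
state=S head=1 tape=_[2]22_   (S,2)→(P,1,←)
state=P head=0 tape=[_]122_   (P,_)→(P,_,→)
state=P head=1 tape=_[1]22_   (P,1)→(Q,1,·)
state=Q head=1 tape=_[1]22_   (Q,1)→(R,_,→)
state=R head=2 tape=__[2]2_   (R,2)→(S,2,·)
state=S head=2 tape=__[2]2_   (S,2)→(P,1,←)
state=P head=1 tape=_[_]12_   (P,_)→(P,_,→)
state=P head=2 tape=__[1]2_   (P,1)→(Q,1,·)
state=Q head=2 tape=__[1]2_   (Q,1)→(R,_,→)
state=R head=3 tape=___[2]_   (R,2)→(S,2,·)
state=S head=3 tape=___[2]_   (S,2)→(P,1,←)
state=P head=2 tape=__[_]1_   (P,_)→(P,_,→)
state=P head=3 tape=___[1]_   (P,1)→(Q,1,·)
state=Q head=3 tape=___[1]_   (Q,1)→(R,_,→)
state=R head=4 tape=____[_]   (R,_)→(S,2,←)
state=S head=3 tape=___[_]2
Cell 0 holds _ when M halts.

_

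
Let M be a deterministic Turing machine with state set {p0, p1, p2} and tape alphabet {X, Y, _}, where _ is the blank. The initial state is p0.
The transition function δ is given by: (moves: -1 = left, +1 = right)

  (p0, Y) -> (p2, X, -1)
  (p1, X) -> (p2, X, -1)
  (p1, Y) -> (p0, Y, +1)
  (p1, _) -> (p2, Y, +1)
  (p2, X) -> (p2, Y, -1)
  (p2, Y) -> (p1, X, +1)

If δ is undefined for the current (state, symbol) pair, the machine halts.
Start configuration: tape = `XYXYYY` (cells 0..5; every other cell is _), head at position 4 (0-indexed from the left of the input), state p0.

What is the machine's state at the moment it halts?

p2

state=p0 head=4 tape=_XYXY[Y]Y   (p0,Y)→(p2,X,-1)
state=p2 head=3 tape=_XYX[Y]XY   (p2,Y)→(p1,X,+1)
state=p1 head=4 tape=_XYXX[X]Y   (p1,X)→(p2,X,-1)
state=p2 head=3 tape=_XYX[X]XY   (p2,X)→(p2,Y,-1)
state=p2 head=2 tape=_XY[X]YXY   (p2,X)→(p2,Y,-1)
state=p2 head=1 tape=_X[Y]YYXY   (p2,Y)→(p1,X,+1)
state=p1 head=2 tape=_XX[Y]YXY   (p1,Y)→(p0,Y,+1)
state=p0 head=3 tape=_XXY[Y]XY   (p0,Y)→(p2,X,-1)
state=p2 head=2 tape=_XX[Y]XXY   (p2,Y)→(p1,X,+1)
state=p1 head=3 tape=_XXX[X]XY   (p1,X)→(p2,X,-1)
state=p2 head=2 tape=_XX[X]XXY   (p2,X)→(p2,Y,-1)
state=p2 head=1 tape=_X[X]YXXY   (p2,X)→(p2,Y,-1)
state=p2 head=0 tape=_[X]YYXXY   (p2,X)→(p2,Y,-1)
state=p2 head=-1 tape=[_]YYYXXY
No transition is defined for (p2, _); M halts in state p2.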